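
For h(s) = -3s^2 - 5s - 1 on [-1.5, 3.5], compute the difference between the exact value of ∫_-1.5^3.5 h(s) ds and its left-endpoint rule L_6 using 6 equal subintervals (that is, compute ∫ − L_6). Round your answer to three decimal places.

-21.181

Exact integral: ∫_-1.5^3.5 h(s) ds = -76.25.
L_6 ≈ -55.06944.
Error ≈ -76.25 − (-55.06944) ≈ -21.181.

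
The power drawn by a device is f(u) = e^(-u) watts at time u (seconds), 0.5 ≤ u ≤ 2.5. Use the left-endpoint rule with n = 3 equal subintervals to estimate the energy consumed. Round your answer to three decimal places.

0.719

Δu = (2.5 − 0.5)/3 = 2/3.
Left endpoints: 0.5, 7/6, 11/6.
f(0.5) ≈ 0.607, f(7/6) ≈ 0.311, f(11/6) ≈ 0.160.
Sum = Δu · [f(0.5) + f(7/6) + f(11/6)].
Sum ≈ 0.719.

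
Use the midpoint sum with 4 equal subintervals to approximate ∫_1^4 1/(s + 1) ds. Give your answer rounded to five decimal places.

Δs = (4 − 1)/4 = 0.75.
Midpoints: 1.375, 2.125, 2.875, 3.625.
f(1.375) = 8/19, f(2.125) = 0.32, f(2.875) = 8/31, f(3.625) = 8/37.
Sum = Δs · [f(1.375) + f(2.125) + f(2.875) + f(3.625)].
Sum ≈ 0.91150.

0.91150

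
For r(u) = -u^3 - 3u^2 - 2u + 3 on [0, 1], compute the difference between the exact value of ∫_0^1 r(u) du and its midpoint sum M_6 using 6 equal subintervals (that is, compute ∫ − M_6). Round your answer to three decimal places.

-0.010

Exact integral: ∫_0^1 r(u) du = 0.75.
M_6 ≈ 0.76042.
Error ≈ 0.75 − 0.76042 ≈ -0.010.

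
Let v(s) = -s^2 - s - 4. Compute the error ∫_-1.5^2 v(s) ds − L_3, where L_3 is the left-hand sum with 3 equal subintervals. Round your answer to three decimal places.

-2.269

Exact integral: ∫_-1.5^2 v(s) ds ≈ -18.66667.
L_3 ≈ -16.39815.
Error ≈ -18.66667 − (-16.39815) ≈ -2.269.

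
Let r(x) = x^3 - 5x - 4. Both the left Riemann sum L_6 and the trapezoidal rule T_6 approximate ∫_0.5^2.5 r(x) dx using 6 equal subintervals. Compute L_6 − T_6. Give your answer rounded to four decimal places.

-0.9167

L_6 = -14.
T_6 ≈ -13.083333.
L_6 − T_6 ≈ -0.9167.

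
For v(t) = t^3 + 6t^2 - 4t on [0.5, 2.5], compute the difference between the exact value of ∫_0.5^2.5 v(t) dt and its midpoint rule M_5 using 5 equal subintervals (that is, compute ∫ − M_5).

0.28

Exact integral: ∫_0.5^2.5 v(t) dt = 28.75.
M_5 = 28.47.
Error = 28.75 − 28.47 = 0.28.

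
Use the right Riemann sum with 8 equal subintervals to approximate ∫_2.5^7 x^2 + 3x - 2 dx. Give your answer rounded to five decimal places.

180.30762

Δx = (7 − 2.5)/8 = 0.5625.
Right endpoints: 3.0625, 3.625, 4.1875, 4.75, 5.3125, 5.875, 6.4375, 7.
f(3.0625) = 16.56640625, f(3.625) = 22.015625, f(4.1875) = 28.09765625, f(4.75) = 34.8125, f(5.3125) = 42.16015625, f(5.875) = 50.140625, f(6.4375) = 58.75390625, f(7) = 68.
Sum = Δx · [f(3.0625) + f(3.625) + f(4.1875) + ...].
Sum ≈ 180.30762.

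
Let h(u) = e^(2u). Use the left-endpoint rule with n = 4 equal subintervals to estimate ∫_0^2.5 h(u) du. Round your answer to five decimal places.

36.99620

Δu = (2.5 − 0)/4 = 0.625.
Left endpoints: 0, 0.625, 1.25, 1.875.
h(0) ≈ 1.00000, h(0.625) ≈ 3.49034, h(1.25) ≈ 12.18249, h(1.875) ≈ 42.52108.
Sum = Δu · [h(0) + h(0.625) + h(1.25) + h(1.875)].
Sum ≈ 36.99620.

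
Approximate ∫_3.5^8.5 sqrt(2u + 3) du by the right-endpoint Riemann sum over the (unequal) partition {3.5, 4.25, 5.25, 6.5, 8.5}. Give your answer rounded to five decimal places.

20.16188

Subinterval widths: 0.75, 1, 1.25, 2.
Right endpoints: 4.25, 5.25, 6.5, 8.5.
f(4.25) ≈ 3.39116, f(5.25) ≈ 3.67423, f(6.5) ≈ 4.00000, f(8.5) ≈ 4.47214.
Sum = Σ Δu_i · f(u_i).
Sum ≈ 20.16188.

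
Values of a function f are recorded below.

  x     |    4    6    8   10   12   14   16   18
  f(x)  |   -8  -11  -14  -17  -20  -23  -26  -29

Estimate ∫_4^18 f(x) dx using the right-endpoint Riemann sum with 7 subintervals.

-280

Δx = 2.
Sum = 2·[(-11) + (-14) + (-17) + (-20) + (-23) + (-26) + (-29)] = -280.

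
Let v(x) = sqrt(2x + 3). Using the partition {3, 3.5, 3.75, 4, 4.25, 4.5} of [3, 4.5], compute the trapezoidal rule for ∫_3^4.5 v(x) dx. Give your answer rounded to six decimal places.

4.855907

Subinterval widths: 0.5, 0.25, 0.25, 0.25, 0.25.
v(3) ≈ 3.000000, v(3.5) ≈ 3.162278, v(3.75) ≈ 3.240370, v(4) ≈ 3.316625, v(4.25) ≈ 3.391165, v(4.5) ≈ 3.464102.
On each subinterval the trapezoid contributes (Δx_i/2)·[v(x_{i-1}) + v(x_i)].
Sum ≈ 4.855907.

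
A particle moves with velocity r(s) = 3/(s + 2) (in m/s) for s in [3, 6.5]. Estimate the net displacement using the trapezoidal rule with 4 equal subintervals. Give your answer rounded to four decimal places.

Δs = (6.5 − 3)/4 = 0.875.
r(3) = 0.6, r(3.875) = 24/47, r(4.75) = 4/9, r(5.625) = 24/61, r(6.5) = 6/17.
T_4 = (Δs/2)·[r(s_0) + 2r(s_1) + 2r(s_2) + 2r(s_3) + r(s_4)].
Sum ≈ 1.5969.

1.5969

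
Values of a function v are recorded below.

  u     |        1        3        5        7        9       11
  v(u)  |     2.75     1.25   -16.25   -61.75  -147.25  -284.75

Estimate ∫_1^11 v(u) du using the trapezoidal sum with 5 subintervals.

-730

Δu = 2.
T_5 = (2/2)·[2.75 + 2·1.25 + 2·(-16.25) + 2·(-61.75) + 2·(-147.25) + (-284.75)] = -730.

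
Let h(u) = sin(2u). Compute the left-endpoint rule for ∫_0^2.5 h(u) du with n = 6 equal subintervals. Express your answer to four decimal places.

Δu = (2.5 − 0)/6 = 5/12.
Left endpoints: 0, 5/12, 5/6, 1.25, 5/3, 25/12.
h(0) ≈ 0.0000, h(5/12) ≈ 0.7402, h(5/6) ≈ 0.9954, h(1.25) ≈ 0.5985, h(5/3) ≈ -0.1906, h(25/12) ≈ -0.8548.
Sum = Δu · [h(0) + h(5/12) + h(5/6) + ...].
Sum ≈ 0.5370.

0.5370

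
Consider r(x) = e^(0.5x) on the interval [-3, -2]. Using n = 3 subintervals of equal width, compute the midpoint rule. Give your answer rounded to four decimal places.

0.2892

Δx = (-2 − (-3))/3 = 1/3.
Midpoints: -17/6, -2.5, -13/6.
r(-17/6) ≈ 0.2425, r(-2.5) ≈ 0.2865, r(-13/6) ≈ 0.3385.
Sum = Δx · [r(-17/6) + r(-2.5) + r(-13/6)].
Sum ≈ 0.2892.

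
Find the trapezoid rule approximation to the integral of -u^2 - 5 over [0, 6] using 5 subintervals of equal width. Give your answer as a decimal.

Δu = (6 − 0)/5 = 1.2.
f(0) = -5, f(1.2) = -6.44, f(2.4) = -10.76, f(3.6) = -17.96, f(4.8) = -28.04, f(6) = -41.
T_5 = (Δu/2)·[f(u_0) + 2f(u_1) + ... + 2f(u_{4}) + f(u_5)].
Sum = -103.44.

-103.44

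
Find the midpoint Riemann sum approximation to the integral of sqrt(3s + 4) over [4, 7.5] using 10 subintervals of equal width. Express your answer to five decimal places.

16.09312

Δs = (7.5 − 4)/10 = 0.35.
Midpoints: 4.175, 4.525, 4.875, 5.225, 5.575, 5.925, 6.275, 6.625, 6.975, 7.325.
f(4.175) ≈ 4.06510, f(4.525) ≈ 4.19225, f(4.875) ≈ 4.31567, f(5.225) ≈ 4.43565, f(5.575) ≈ 4.55247, f(5.925) ≈ 4.66637, f(6.275) ≈ 4.77755, f(6.625) ≈ 4.88621, f(6.975) ≈ 4.99249, f(7.325) ≈ 5.09657.
Sum = Δs · [f(4.175) + f(4.525) + f(4.875) + ...].
Sum ≈ 16.09312.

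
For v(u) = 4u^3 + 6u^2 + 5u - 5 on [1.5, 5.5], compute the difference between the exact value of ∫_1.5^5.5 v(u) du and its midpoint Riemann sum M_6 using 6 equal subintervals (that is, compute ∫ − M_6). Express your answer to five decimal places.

Exact integral: ∫_1.5^5.5 v(u) du = 1286.
M_6 ≈ 1278.8888889.
Error ≈ 1286 − 1278.8888889 ≈ 7.11111.

7.11111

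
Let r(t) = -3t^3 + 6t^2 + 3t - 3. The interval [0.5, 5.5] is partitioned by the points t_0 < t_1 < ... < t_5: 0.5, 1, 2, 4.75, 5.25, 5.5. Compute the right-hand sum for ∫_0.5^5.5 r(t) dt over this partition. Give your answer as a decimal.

Subinterval widths: 0.5, 1, 2.75, 0.5, 0.25.
Right endpoints: 1, 2, 4.75, 5.25, 5.5.
r(1) = 3, r(2) = 3, r(4.75) = -174.890625, r(5.25) = -255.984375, r(5.5) = -304.125.
Sum = Σ Δt_i · r(t_i).
Sum = -680.47265625.

-680.47265625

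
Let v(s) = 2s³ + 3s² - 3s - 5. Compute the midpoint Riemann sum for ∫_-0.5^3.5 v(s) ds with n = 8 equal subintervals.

79

Δs = (3.5 − (-0.5))/8 = 0.5.
Midpoints: -0.25, 0.25, 0.75, 1.25, 1.75, 2.25, 2.75, 3.25.
v(-0.25) = -4.09375, v(0.25) = -5.53125, v(0.75) = -4.71875, v(1.25) = -0.15625, v(1.75) = 9.65625, v(2.25) = 26.21875, v(2.75) = 51.03125, v(3.25) = 85.59375.
Sum = Δs · [v(-0.25) + v(0.25) + v(0.75) + ...].
Sum = 79.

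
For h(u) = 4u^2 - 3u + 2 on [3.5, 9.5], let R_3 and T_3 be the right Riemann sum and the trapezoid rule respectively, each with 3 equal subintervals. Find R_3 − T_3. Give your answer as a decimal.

294

R_3 = 1291.
T_3 = 997.
R_3 − T_3 = 294.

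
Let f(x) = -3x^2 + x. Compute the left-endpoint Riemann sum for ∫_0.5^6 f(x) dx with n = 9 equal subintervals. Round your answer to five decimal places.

Δx = (6 − 0.5)/9 = 11/18.
Left endpoints: 0.5, 10/9, 31/18, 7/3, 53/18, 32/9, 25/6, 43/9, 97/18.
f(0.5) = -0.25, f(10/9) = -70/27, f(31/18) = -775/108, f(7/3) = -14, f(53/18) = -2491/108, f(32/9) = -928/27, f(25/6) = -575/12, f(43/9) = -1720/27, f(97/18) = -8827/108.
Sum = Δx · [f(0.5) + f(10/9) + f(31/18) + ...].
Sum ≈ -167.93673.

-167.93673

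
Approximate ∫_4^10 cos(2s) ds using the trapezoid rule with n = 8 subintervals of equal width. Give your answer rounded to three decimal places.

Δs = (10 − 4)/8 = 0.75.
f(4) ≈ -0.146, f(4.75) ≈ -0.997, f(5.5) ≈ 0.004, f(6.25) ≈ 0.998, f(7) ≈ 0.137, f(7.75) ≈ -0.978, f(8.5) ≈ -0.275, f(9.25) ≈ 0.940, f(10) ≈ 0.408.
T_8 = (Δs/2)·[f(s_0) + 2f(s_1) + ... + 2f(s_{7}) + f(s_8)].
Sum ≈ -0.031.

-0.031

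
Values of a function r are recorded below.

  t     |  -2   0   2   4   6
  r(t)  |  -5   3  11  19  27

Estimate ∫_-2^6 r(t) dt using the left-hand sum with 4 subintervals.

56

Δt = 2.
Sum = 2·[(-5) + 3 + 11 + 19] = 56.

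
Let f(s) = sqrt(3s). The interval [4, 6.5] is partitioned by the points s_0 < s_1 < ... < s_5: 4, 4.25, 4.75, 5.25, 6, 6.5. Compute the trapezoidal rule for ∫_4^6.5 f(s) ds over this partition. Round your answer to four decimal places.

9.8955

Subinterval widths: 0.25, 0.5, 0.5, 0.75, 0.5.
f(4) ≈ 3.4641, f(4.25) ≈ 3.5707, f(4.75) ≈ 3.7749, f(5.25) ≈ 3.9686, f(6) ≈ 4.2426, f(6.5) ≈ 4.4159.
On each subinterval the trapezoid contributes (Δs_i/2)·[f(s_{i-1}) + f(s_i)].
Sum ≈ 9.8955.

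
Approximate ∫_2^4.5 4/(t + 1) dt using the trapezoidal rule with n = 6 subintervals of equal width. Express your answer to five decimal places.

2.42905

Δt = (4.5 − 2)/6 = 5/12.
f(2) = 4/3, f(29/12) = 48/41, f(17/6) = 24/23, f(3.25) = 16/17, f(11/3) = 6/7, f(49/12) = 48/61, f(4.5) = 8/11.
T_6 = (Δt/2)·[f(t_0) + 2f(t_1) + ... + 2f(t_{5}) + f(t_6)].
Sum ≈ 2.42905.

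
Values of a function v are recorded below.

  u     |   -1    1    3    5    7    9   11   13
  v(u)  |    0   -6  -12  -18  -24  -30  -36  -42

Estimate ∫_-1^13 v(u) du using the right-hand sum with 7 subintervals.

-336

Δu = 2.
Sum = 2·[(-6) + (-12) + (-18) + (-24) + (-30) + (-36) + (-42)] = -336.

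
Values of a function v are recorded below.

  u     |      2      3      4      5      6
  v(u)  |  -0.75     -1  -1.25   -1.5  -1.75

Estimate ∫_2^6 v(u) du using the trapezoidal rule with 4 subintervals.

Δu = 1.
T_4 = (1/2)·[(-0.75) + 2·(-1) + 2·(-1.25) + 2·(-1.5) + (-1.75)] = -5.

-5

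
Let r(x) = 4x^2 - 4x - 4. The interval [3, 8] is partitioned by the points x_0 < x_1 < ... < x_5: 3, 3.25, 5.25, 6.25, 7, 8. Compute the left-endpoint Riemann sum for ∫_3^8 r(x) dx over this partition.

Subinterval widths: 0.25, 2, 1, 0.75, 1.
Left endpoints: 3, 3.25, 5.25, 6.25, 7.
r(3) = 20, r(3.25) = 25.25, r(5.25) = 85.25, r(6.25) = 127.25, r(7) = 164.
Sum = Σ Δx_i · r(x_i).
Sum = 400.1875.

400.1875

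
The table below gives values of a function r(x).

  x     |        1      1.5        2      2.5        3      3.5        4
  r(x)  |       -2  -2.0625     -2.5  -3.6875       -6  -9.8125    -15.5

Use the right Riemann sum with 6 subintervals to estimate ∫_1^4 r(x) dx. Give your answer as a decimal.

Δx = 0.5.
Sum = 0.5·[(-2.0625) + (-2.5) + (-3.6875) + (-6) + (-9.8125) + (-15.5)] = -19.78125.

-19.78125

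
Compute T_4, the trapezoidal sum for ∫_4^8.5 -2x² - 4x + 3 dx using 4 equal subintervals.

Δx = (8.5 − 4)/4 = 1.125.
f(4) = -45, f(5.125) = -70.03125, f(6.25) = -100.125, f(7.375) = -135.28125, f(8.5) = -175.5.
T_4 = (Δx/2)·[f(x_0) + 2f(x_1) + 2f(x_2) + 2f(x_3) + f(x_4)].
Sum = -467.6484375.

-467.6484375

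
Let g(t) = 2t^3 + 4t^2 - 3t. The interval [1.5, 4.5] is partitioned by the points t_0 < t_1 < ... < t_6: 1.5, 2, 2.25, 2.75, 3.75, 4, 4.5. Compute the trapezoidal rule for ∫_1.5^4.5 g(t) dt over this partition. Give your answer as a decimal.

Subinterval widths: 0.5, 0.25, 0.5, 1, 0.25, 0.5.
g(1.5) = 11.25, g(2) = 26, g(2.25) = 36.28125, g(2.75) = 63.59375, g(3.75) = 150.46875, g(4) = 180, g(4.5) = 249.75.
On each subinterval the trapezoid contributes (Δt_i/2)·[g(t_{i-1}) + g(t_i)].
Sum = 297.84375.

297.84375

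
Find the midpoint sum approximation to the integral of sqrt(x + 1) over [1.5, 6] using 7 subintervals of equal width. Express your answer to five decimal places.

9.71379

Δx = (6 − 1.5)/7 = 9/14.
Midpoints: 51/28, 69/28, 87/28, 3.75, 123/28, 141/28, 159/28.
f(51/28) ≈ 1.67971, f(69/28) ≈ 1.86126, f(87/28) ≈ 2.02661, f(3.75) ≈ 2.17945, f(123/28) ≈ 2.32225, f(141/28) ≈ 2.45677, f(159/28) ≈ 2.58429.
Sum = Δx · [f(51/28) + f(69/28) + f(87/28) + ...].
Sum ≈ 9.71379.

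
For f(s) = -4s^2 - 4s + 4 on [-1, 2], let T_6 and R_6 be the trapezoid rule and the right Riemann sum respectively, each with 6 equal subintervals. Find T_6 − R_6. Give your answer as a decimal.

T_6 = -6.5.
R_6 = -12.5.
T_6 − R_6 = 6.

6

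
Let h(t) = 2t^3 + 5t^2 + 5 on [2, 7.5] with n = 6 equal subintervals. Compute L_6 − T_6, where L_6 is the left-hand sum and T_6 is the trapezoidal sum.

L_6 ≈ 1818.001447.
T_6 ≈ 2317.126447.
L_6 − T_6 = -499.125.

-499.125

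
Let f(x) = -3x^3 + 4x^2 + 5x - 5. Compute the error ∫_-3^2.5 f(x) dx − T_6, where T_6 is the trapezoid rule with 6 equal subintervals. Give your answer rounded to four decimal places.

Exact integral: ∫_-3^2.5 f(x) dx ≈ 53.911458.
T_6 ≈ 58.725550.
Error ≈ 53.911458 − 58.725550 ≈ -4.8141.

-4.8141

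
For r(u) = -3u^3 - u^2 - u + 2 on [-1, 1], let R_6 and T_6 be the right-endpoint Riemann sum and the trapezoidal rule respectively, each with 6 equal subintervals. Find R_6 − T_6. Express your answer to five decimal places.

R_6 ≈ 1.9629630.
T_6 ≈ 3.2962963.
R_6 − T_6 ≈ -1.33333.

-1.33333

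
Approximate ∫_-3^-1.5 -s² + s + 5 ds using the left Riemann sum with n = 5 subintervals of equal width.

Δs = (-1.5 − (-3))/5 = 0.3.
Left endpoints: -3, -2.7, -2.4, -2.1, -1.8.
f(-3) = -7, f(-2.7) = -4.99, f(-2.4) = -3.16, f(-2.1) = -1.51, f(-1.8) = -0.04.
Sum = Δs · [f(-3) + f(-2.7) + f(-2.4) + f(-2.1) + f(-1.8)].
Sum = -5.01.

-5.01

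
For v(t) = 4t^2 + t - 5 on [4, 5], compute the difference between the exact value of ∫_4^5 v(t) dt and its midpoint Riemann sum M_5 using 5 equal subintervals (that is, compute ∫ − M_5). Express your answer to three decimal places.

Exact integral: ∫_4^5 v(t) dt ≈ 80.83333.
M_5 = 80.82.
Error ≈ 80.83333 − 80.82 ≈ 0.013.

0.013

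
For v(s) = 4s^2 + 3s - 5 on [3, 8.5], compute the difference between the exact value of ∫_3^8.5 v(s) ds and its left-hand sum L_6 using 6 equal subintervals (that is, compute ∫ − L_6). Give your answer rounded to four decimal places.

120.4398

Exact integral: ∫_3^8.5 v(s) ds ≈ 850.208333.
L_6 ≈ 729.768519.
Error ≈ 850.208333 − 729.768519 ≈ 120.4398.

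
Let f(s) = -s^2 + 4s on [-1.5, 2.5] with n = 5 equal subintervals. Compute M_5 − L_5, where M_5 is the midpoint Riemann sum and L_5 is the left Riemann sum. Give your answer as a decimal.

M_5 = 1.88.
L_5 = -3.56.
M_5 − L_5 = 5.44.

5.44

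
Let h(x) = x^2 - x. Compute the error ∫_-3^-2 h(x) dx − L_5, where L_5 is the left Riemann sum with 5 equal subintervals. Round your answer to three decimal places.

Exact integral: ∫_-3^-2 h(x) dx ≈ 8.83333.
L_5 = 9.44.
Error ≈ 8.83333 − 9.44 ≈ -0.607.

-0.607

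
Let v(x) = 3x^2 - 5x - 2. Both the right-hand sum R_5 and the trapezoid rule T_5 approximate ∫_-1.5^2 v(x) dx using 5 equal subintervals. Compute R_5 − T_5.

-4.2875

R_5 = -3.43.
T_5 = 0.8575.
R_5 − T_5 = -4.2875.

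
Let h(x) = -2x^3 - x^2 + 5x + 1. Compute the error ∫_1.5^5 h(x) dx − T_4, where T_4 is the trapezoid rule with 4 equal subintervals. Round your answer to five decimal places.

Exact integral: ∫_1.5^5 h(x) dx ≈ -290.1354167.
T_4 ≈ -299.2910156.
Error ≈ -290.1354167 − (-299.2910156) ≈ 9.15560.

9.15560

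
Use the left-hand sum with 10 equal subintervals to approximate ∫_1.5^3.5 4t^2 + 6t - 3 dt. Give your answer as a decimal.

Δt = (3.5 − 1.5)/10 = 0.2.
Left endpoints: 1.5, 1.7, 1.9, 2.1, 2.3, 2.5, 2.7, 2.9, 3.1, 3.3.
f(1.5) = 15, f(1.7) = 18.76, f(1.9) = 22.84, f(2.1) = 27.24, f(2.3) = 31.96, f(2.5) = 37, f(2.7) = 42.36, f(2.9) = 48.04, f(3.1) = 54.04, f(3.3) = 60.36.
Sum = Δt · [f(1.5) + f(1.7) + f(1.9) + ...].
Sum = 71.52.

71.52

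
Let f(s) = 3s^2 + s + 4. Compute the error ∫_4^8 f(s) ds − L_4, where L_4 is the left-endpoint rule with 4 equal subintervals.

72

Exact integral: ∫_4^8 f(s) ds = 488.
L_4 = 416.
Error = 488 − 416 = 72.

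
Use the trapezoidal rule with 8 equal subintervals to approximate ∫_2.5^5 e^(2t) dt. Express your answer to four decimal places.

Δt = (5 − 2.5)/8 = 0.3125.
f(2.5) ≈ 148.4132, f(2.8125) ≈ 277.2723, f(3.125) ≈ 518.0128, f(3.4375) ≈ 967.7754, f(3.75) ≈ 1808.0424, f(4.0625) ≈ 3377.8679, f(4.375) ≈ 6310.6881, f(4.6875) ≈ 11789.9175, f(5) ≈ 22026.4658.
T_8 = (Δt/2)·[f(t_0) + 2f(t_1) + ... + 2f(t_{7}) + f(t_8)].
Sum ≈ 11292.8175.

11292.8175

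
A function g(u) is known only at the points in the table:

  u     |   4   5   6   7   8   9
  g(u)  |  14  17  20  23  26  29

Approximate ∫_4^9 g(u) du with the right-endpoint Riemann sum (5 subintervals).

115

Δu = 1.
Sum = 1·[17 + 20 + 23 + 26 + 29] = 115.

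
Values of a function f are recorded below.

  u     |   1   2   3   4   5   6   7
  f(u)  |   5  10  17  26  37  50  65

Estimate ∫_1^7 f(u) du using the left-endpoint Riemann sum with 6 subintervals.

145

Δu = 1.
Sum = 1·[5 + 10 + 17 + 26 + 37 + 50] = 145.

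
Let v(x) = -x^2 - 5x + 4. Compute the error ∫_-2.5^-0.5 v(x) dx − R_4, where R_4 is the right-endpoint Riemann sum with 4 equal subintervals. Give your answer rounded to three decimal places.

1.083

Exact integral: ∫_-2.5^-0.5 v(x) dx ≈ 17.83333.
R_4 = 16.75.
Error ≈ 17.83333 − 16.75 ≈ 1.083.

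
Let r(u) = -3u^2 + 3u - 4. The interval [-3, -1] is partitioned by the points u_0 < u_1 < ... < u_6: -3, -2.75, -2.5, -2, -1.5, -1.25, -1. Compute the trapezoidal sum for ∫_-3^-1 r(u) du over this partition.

Subinterval widths: 0.25, 0.25, 0.5, 0.5, 0.25, 0.25.
r(-3) = -40, r(-2.75) = -34.9375, r(-2.5) = -30.25, r(-2) = -22, r(-1.5) = -15.25, r(-1.25) = -12.4375, r(-1) = -10.
On each subinterval the trapezoid contributes (Δu_i/2)·[r(u_{i-1}) + r(u_i)].
Sum = -46.15625.

-46.15625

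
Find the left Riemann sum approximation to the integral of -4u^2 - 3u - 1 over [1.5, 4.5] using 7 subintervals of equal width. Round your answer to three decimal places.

-130.010

Δu = (4.5 − 1.5)/7 = 3/7.
Left endpoints: 1.5, 27/14, 33/14, 39/14, 45/14, 51/14, 57/14.
f(1.5) = -14.5, f(27/14) = -2123/98, f(33/14) = -2969/98, f(39/14) = -3959/98, f(45/14) = -5093/98, f(51/14) = -6371/98, f(57/14) = -7793/98.
Sum = Δu · [f(1.5) + f(27/14) + f(33/14) + ...].
Sum ≈ -130.010.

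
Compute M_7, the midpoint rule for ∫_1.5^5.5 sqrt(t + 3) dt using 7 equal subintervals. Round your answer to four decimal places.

10.1579

Δt = (5.5 − 1.5)/7 = 4/7.
Midpoints: 25/14, 33/14, 41/14, 3.5, 57/14, 65/14, 73/14.
f(25/14) ≈ 2.1876, f(33/14) ≈ 2.3146, f(41/14) ≈ 2.4349, f(3.5) ≈ 2.5495, f(57/14) ≈ 2.6592, f(65/14) ≈ 2.7646, f(73/14) ≈ 2.8661.
Sum = Δt · [f(25/14) + f(33/14) + f(41/14) + ...].
Sum ≈ 10.1579.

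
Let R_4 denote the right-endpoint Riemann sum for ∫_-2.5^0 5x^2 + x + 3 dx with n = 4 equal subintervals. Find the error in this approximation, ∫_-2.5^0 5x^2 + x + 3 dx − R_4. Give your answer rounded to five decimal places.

8.17057

Exact integral: ∫_-2.5^0 f(x) dx ≈ 30.4166667.
R_4 = 22.24609375.
Error ≈ 30.4166667 − 22.24609375 ≈ 8.17057.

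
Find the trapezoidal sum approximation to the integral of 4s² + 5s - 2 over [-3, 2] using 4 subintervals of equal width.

29.375

Δs = (2 − (-3))/4 = 1.25.
f(-3) = 19, f(-1.75) = 1.5, f(-0.5) = -3.5, f(0.75) = 4, f(2) = 24.
T_4 = (Δs/2)·[f(s_0) + 2f(s_1) + 2f(s_2) + 2f(s_3) + f(s_4)].
Sum = 29.375.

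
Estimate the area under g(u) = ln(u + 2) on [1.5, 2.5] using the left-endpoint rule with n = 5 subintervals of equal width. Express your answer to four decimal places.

Δu = (2.5 − 1.5)/5 = 0.2.
Left endpoints: 1.5, 1.7, 1.9, 2.1, 2.3.
g(1.5) ≈ 1.2528, g(1.7) ≈ 1.3083, g(1.9) ≈ 1.3610, g(2.1) ≈ 1.4110, g(2.3) ≈ 1.4586.
Sum = Δu · [g(1.5) + g(1.7) + g(1.9) + g(2.1) + g(2.3)].
Sum ≈ 1.3583.

1.3583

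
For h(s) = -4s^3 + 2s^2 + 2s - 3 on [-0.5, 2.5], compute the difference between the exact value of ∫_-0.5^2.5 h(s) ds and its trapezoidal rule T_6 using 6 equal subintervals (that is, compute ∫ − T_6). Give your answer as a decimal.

Exact integral: ∫_-0.5^2.5 h(s) ds = -31.5.
T_6 = -32.75.
Error = -31.5 − (-32.75) = 1.25.

1.25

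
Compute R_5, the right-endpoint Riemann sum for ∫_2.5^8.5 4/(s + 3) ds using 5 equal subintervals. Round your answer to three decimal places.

2.735

Δs = (8.5 − 2.5)/5 = 1.2.
Right endpoints: 3.7, 4.9, 6.1, 7.3, 8.5.
f(3.7) = 40/67, f(4.9) = 40/79, f(6.1) = 40/91, f(7.3) = 40/103, f(8.5) = 8/23.
Sum = Δs · [f(3.7) + f(4.9) + f(6.1) + f(7.3) + f(8.5)].
Sum ≈ 2.735.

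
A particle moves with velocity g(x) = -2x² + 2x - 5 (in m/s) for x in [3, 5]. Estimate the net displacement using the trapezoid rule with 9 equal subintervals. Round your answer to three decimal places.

Δx = (5 − 3)/9 = 2/9.
g(3) = -17, g(29/9) = -1565/81, g(31/9) = -1769/81, g(11/3) = -221/9, g(35/9) = -2225/81, g(37/9) = -2477/81, g(13/3) = -305/9, g(41/9) = -3029/81, g(43/9) = -3329/81, g(5) = -45.
T_9 = (Δx/2)·[g(x_0) + 2g(x_1) + ... + 2g(x_{8}) + g(x_9)].
Sum ≈ -59.366.

-59.366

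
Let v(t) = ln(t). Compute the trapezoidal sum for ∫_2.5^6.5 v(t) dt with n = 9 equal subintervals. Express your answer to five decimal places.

5.87194

Δt = (6.5 − 2.5)/9 = 4/9.
v(2.5) ≈ 0.91629, v(53/18) ≈ 1.07992, v(61/18) ≈ 1.22050, v(23/6) ≈ 1.34373, v(77/18) ≈ 1.45343, v(85/18) ≈ 1.55228, v(31/6) ≈ 1.64223, v(101/18) ≈ 1.72475, v(109/18) ≈ 1.80098, v(6.5) ≈ 1.87180.
T_9 = (Δt/2)·[v(t_0) + 2v(t_1) + ... + 2v(t_{8}) + v(t_9)].
Sum ≈ 5.87194.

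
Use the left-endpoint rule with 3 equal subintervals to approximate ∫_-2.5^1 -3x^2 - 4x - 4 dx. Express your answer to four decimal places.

Δx = (1 − (-2.5))/3 = 7/6.
Left endpoints: -2.5, -4/3, -1/6.
f(-2.5) = -12.75, f(-4/3) = -4, f(-1/6) = -41/12.
Sum = Δx · [f(-2.5) + f(-4/3) + f(-1/6)].
Sum ≈ -23.5278.

-23.5278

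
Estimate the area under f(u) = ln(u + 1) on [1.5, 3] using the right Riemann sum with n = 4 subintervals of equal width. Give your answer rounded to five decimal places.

Δu = (3 − 1.5)/4 = 0.375.
Right endpoints: 1.875, 2.25, 2.625, 3.
f(1.875) ≈ 1.05605, f(2.25) ≈ 1.17865, f(2.625) ≈ 1.28785, f(3) ≈ 1.38629.
Sum = Δu · [f(1.875) + f(2.25) + f(2.625) + f(3)].
Sum ≈ 1.84082.

1.84082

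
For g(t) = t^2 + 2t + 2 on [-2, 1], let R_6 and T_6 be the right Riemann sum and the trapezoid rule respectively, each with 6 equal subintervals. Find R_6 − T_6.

R_6 = 6.875.
T_6 = 6.125.
R_6 − T_6 = 0.75.

0.75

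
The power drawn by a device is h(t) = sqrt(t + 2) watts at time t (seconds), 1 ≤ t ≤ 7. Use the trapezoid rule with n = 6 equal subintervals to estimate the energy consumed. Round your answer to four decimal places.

14.5258

Δt = (7 − 1)/6 = 1.
h(1) ≈ 1.7321, h(2) ≈ 2.0000, h(3) ≈ 2.2361, h(4) ≈ 2.4495, h(5) ≈ 2.6458, h(6) ≈ 2.8284, h(7) ≈ 3.0000.
T_6 = (Δt/2)·[h(t_0) + 2h(t_1) + ... + 2h(t_{5}) + h(t_6)].
Sum ≈ 14.5258.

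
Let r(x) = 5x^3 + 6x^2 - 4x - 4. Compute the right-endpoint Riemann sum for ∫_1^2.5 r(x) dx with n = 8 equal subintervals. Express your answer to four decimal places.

Δx = (2.5 − 1)/8 = 0.1875.
Right endpoints: 1.1875, 1.375, 1.5625, 1.75, 1.9375, 2.125, 2.3125, 2.5.
r(1.1875) = 33111/4096, r(1.375) = 7599/512, r(1.5625) = 96141/4096, r(1.75) = 34.171875, r(1.9375) = 193083/4096, r(2.125) = 32037/512, r(2.3125) = 330417/4096, r(2.5) = 101.625.
Sum = Δx · [r(1.1875) + r(1.375) + r(1.5625) + ...].
Sum ≈ 69.8577.

69.8577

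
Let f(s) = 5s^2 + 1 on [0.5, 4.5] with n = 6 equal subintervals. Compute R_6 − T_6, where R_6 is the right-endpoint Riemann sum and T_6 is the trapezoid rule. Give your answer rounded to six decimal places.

33.333333

R_6 ≈ 190.48148148.
T_6 ≈ 157.14814815.
R_6 − T_6 ≈ 33.333333.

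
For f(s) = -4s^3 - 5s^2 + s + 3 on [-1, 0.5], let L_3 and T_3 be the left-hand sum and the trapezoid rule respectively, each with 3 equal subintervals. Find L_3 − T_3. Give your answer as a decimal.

-0.1875

L_3 = 2.875.
T_3 = 3.0625.
L_3 − T_3 = -0.1875.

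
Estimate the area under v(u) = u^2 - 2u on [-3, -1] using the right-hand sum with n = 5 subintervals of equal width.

Δu = (-1 − (-3))/5 = 0.4.
Right endpoints: -2.6, -2.2, -1.8, -1.4, -1.
v(-2.6) = 11.96, v(-2.2) = 9.24, v(-1.8) = 6.84, v(-1.4) = 4.76, v(-1) = 3.
Sum = Δu · [v(-2.6) + v(-2.2) + v(-1.8) + v(-1.4) + v(-1)].
Sum = 14.32.

14.32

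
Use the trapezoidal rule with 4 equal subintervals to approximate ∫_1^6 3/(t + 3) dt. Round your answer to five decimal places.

2.45216

Δt = (6 − 1)/4 = 1.25.
f(1) = 0.75, f(2.25) = 4/7, f(3.5) = 6/13, f(4.75) = 12/31, f(6) = 1/3.
T_4 = (Δt/2)·[f(t_0) + 2f(t_1) + 2f(t_2) + 2f(t_3) + f(t_4)].
Sum ≈ 2.45216.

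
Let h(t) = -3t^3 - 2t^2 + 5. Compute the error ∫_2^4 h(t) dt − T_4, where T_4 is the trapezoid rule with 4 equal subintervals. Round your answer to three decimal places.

Exact integral: ∫_2^4 h(t) dt ≈ -207.33333.
T_4 = -209.75.
Error ≈ -207.33333 − (-209.75) ≈ 2.417.

2.417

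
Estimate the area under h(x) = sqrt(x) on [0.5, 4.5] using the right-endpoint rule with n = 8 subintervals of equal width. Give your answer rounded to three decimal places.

Δx = (4.5 − 0.5)/8 = 0.5.
Right endpoints: 1, 1.5, 2, 2.5, 3, 3.5, 4, 4.5.
h(1) ≈ 1.000, h(1.5) ≈ 1.225, h(2) ≈ 1.414, h(2.5) ≈ 1.581, h(3) ≈ 1.732, h(3.5) ≈ 1.871, h(4) ≈ 2.000, h(4.5) ≈ 2.121.
Sum = Δx · [h(1) + h(1.5) + h(2) + ...].
Sum ≈ 6.472.

6.472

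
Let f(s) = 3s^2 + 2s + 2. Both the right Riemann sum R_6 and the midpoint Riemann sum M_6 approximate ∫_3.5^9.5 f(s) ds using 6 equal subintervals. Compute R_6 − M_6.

R_6 = 1030.5.
M_6 = 903.
R_6 − M_6 = 127.5.

127.5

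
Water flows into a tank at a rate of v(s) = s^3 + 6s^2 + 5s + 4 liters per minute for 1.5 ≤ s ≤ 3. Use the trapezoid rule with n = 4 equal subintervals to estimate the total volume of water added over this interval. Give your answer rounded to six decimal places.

Δs = (3 − 1.5)/4 = 0.375.
v(1.5) = 28.375, v(1.875) = 21023/512, v(2.25) = 57.015625, v(2.625) = 39197/512, v(3) = 100.
T_4 = (Δs/2)·[v(s_0) + 2v(s_1) + 2v(s_2) + 2v(s_3) + v(s_4)].
Sum ≈ 89.557617.

89.557617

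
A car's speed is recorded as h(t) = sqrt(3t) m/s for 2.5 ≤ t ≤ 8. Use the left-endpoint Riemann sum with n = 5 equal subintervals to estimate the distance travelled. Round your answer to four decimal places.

20.3511

Δt = (8 − 2.5)/5 = 1.1.
Left endpoints: 2.5, 3.6, 4.7, 5.8, 6.9.
h(2.5) ≈ 2.7386, h(3.6) ≈ 3.2863, h(4.7) ≈ 3.7550, h(5.8) ≈ 4.1713, h(6.9) ≈ 4.5497.
Sum = Δt · [h(2.5) + h(3.6) + h(4.7) + h(5.8) + h(6.9)].
Sum ≈ 20.3511.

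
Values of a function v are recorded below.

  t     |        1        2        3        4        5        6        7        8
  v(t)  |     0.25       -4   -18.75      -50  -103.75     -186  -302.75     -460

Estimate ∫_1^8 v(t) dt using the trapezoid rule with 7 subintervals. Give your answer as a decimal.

-895.125

Δt = 1.
T_7 = (1/2)·[0.25 + 2·(-4) + 2·(-18.75) + 2·(-50) + 2·(-103.75) + 2·(-186) + 2·(-302.75) + (-460)] = -895.125.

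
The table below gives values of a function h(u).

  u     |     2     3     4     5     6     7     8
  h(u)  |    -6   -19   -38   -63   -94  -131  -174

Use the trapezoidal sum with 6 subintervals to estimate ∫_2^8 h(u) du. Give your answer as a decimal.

-435

Δu = 1.
T_6 = (1/2)·[(-6) + 2·(-19) + 2·(-38) + 2·(-63) + 2·(-94) + 2·(-131) + (-174)] = -435.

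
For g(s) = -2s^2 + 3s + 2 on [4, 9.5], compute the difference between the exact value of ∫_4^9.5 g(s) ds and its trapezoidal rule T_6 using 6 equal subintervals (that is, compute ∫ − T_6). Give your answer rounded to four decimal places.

Exact integral: ∫_4^9.5 g(s) ds ≈ -406.541667.
T_6 ≈ -408.082176.
Error ≈ -406.541667 − (-408.082176) ≈ 1.5405.

1.5405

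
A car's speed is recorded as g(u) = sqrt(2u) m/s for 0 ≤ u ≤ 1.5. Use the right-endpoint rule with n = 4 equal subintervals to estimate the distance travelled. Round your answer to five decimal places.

Δu = (1.5 − 0)/4 = 0.375.
Right endpoints: 0.375, 0.75, 1.125, 1.5.
g(0.375) ≈ 0.86603, g(0.75) ≈ 1.22474, g(1.125) ≈ 1.50000, g(1.5) ≈ 1.73205.
Sum = Δu · [g(0.375) + g(0.75) + g(1.125) + g(1.5)].
Sum ≈ 1.99606.

1.99606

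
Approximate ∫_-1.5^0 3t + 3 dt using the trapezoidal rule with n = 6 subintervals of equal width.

Δt = (0 − (-1.5))/6 = 0.25.
f(-1.5) = -1.5, f(-1.25) = -0.75, f(-1) = 0, f(-0.75) = 0.75, f(-0.5) = 1.5, f(-0.25) = 2.25, f(0) = 3.
T_6 = (Δt/2)·[f(t_0) + 2f(t_1) + ... + 2f(t_{5}) + f(t_6)].
Sum = 1.125.

1.125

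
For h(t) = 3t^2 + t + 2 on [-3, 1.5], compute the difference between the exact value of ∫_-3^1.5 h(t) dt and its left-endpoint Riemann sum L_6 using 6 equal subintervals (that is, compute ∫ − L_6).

-7.171875

Exact integral: ∫_-3^1.5 h(t) dt = 36.
L_6 = 43.171875.
Error = 36 − 43.171875 = -7.171875.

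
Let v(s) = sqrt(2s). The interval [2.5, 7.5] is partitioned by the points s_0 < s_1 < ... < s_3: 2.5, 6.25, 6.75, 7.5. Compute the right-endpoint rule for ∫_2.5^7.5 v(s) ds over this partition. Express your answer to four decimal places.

Subinterval widths: 3.75, 0.5, 0.75.
Right endpoints: 6.25, 6.75, 7.5.
v(6.25) ≈ 3.5355, v(6.75) ≈ 3.6742, v(7.5) ≈ 3.8730.
Sum = Σ Δs_i · v(s_i).
Sum ≈ 18.0001.

18.0001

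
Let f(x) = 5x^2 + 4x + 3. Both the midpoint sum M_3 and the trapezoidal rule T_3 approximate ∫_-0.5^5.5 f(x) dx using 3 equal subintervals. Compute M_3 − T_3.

-30

M_3 = 345.5.
T_3 = 375.5.
M_3 − T_3 = -30.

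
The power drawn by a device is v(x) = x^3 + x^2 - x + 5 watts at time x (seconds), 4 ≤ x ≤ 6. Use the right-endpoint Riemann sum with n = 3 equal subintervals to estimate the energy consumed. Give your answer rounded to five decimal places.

369.70370

Δx = (6 − 4)/3 = 2/3.
Right endpoints: 14/3, 16/3, 6.
v(14/3) = 3341/27, v(16/3) = 4855/27, v(6) = 251.
Sum = Δx · [v(14/3) + v(16/3) + v(6)].
Sum ≈ 369.70370.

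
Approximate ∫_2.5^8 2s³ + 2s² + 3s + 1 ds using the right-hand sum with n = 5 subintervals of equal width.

Δs = (8 − 2.5)/5 = 1.1.
Right endpoints: 3.6, 4.7, 5.8, 6.9, 8.
f(3.6) = 131.032, f(4.7) = 266.926, f(5.8) = 475.904, f(6.9) = 773.938, f(8) = 1177.
Sum = Δs · [f(3.6) + f(4.7) + f(5.8) + f(6.9) + f(8)].
Sum = 3107.28.

3107.28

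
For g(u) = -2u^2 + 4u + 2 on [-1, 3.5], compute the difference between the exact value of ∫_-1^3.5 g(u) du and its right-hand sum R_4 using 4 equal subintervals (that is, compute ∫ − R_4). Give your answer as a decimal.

Exact integral: ∫_-1^3.5 g(u) du = 2.25.
R_4 = -2.1796875.
Error = 2.25 − (-2.1796875) = 4.4296875.

4.4296875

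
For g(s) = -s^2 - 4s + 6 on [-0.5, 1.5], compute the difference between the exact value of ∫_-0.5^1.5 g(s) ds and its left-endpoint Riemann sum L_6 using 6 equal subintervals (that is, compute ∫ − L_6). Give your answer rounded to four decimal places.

-1.6296

Exact integral: ∫_-0.5^1.5 g(s) ds ≈ 6.833333.
L_6 ≈ 8.462963.
Error ≈ 6.833333 − 8.462963 ≈ -1.6296.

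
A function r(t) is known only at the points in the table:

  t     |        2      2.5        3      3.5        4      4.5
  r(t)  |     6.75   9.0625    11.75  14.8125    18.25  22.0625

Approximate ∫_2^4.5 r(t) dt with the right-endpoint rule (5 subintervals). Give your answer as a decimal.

37.96875

Δt = 0.5.
Sum = 0.5·[9.0625 + 11.75 + 14.8125 + 18.25 + 22.0625] = 37.96875.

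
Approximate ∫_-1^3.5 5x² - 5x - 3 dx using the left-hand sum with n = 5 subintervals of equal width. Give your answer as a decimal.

Δx = (3.5 − (-1))/5 = 0.9.
Left endpoints: -1, -0.1, 0.8, 1.7, 2.6.
f(-1) = 7, f(-0.1) = -2.45, f(0.8) = -3.8, f(1.7) = 2.95, f(2.6) = 17.8.
Sum = Δx · [f(-1) + f(-0.1) + f(0.8) + f(1.7) + f(2.6)].
Sum = 19.35.

19.35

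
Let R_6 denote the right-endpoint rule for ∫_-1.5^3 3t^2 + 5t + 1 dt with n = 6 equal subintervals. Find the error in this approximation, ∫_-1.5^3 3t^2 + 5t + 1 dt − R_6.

-17.296875

Exact integral: ∫_-1.5^3 f(t) dt = 51.75.
R_6 = 69.046875.
Error = 51.75 − 69.046875 = -17.296875.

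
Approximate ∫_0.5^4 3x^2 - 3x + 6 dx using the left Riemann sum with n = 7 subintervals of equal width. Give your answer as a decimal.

Δx = (4 − 0.5)/7 = 0.5.
Left endpoints: 0.5, 1, 1.5, 2, 2.5, 3, 3.5.
f(0.5) = 5.25, f(1) = 6, f(1.5) = 8.25, f(2) = 12, f(2.5) = 17.25, f(3) = 24, f(3.5) = 32.25.
Sum = Δx · [f(0.5) + f(1) + f(1.5) + ...].
Sum = 52.5.

52.5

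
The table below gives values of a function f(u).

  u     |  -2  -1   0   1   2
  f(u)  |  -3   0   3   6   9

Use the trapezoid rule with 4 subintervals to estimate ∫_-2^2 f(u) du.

12

Δu = 1.
T_4 = (1/2)·[(-3) + 2·0 + 2·3 + 2·6 + 9] = 12.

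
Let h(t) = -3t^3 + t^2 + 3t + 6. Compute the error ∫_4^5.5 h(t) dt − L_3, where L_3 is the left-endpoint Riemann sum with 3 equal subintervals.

-69.484375

Exact integral: ∫_4^5.5 h(t) dt = -429.796875.
L_3 = -360.3125.
Error = -429.796875 − (-360.3125) = -69.484375.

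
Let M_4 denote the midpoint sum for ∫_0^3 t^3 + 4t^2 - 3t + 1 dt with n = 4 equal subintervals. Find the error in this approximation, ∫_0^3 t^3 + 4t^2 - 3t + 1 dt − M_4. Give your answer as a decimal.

1.1953125

Exact integral: ∫_0^3 f(t) dt = 45.75.
M_4 = 44.5546875.
Error = 45.75 − 44.5546875 = 1.1953125.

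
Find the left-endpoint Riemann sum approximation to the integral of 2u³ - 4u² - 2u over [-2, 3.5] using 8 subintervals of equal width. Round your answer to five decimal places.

-28.68701

Δu = (3.5 − (-2))/8 = 0.6875.
Left endpoints: -2, -1.3125, -0.625, 0.0625, 0.75, 1.4375, 2.125, 2.8125.
f(-2) = -28, f(-1.3125) = -17997/2048, f(-0.625) = -0.80078125, f(0.0625) = -287/2048, f(0.75) = -2.90625, f(1.4375) = -10649/2048, f(2.125) = -3.12109375, f(2.8125) = 14805/2048.
Sum = Δu · [f(-2) + f(-1.3125) + f(-0.625) + ...].
Sum ≈ -28.68701.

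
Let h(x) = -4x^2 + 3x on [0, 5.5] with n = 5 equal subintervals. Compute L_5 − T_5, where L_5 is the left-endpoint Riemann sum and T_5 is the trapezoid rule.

57.475

L_5 = -123.42.
T_5 = -180.895.
L_5 − T_5 = 57.475.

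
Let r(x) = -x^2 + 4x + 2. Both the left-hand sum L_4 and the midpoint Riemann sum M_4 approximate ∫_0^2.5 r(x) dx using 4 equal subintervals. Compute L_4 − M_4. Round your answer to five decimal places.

-1.41602

L_4 = 10.95703125.
M_4 ≈ 12.3730469.
L_4 − M_4 ≈ -1.41602.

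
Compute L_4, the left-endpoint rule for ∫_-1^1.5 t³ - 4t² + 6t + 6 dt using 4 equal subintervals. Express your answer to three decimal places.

Δt = (1.5 − (-1))/4 = 0.625.
Left endpoints: -1, -0.375, 0.25, 0.875.
f(-1) = -5, f(-0.375) = 1605/512, f(0.25) = 7.265625, f(0.875) = 4535/512.
Sum = Δt · [f(-1) + f(-0.375) + f(0.25) + f(0.875)].
Sum ≈ 8.911.

8.911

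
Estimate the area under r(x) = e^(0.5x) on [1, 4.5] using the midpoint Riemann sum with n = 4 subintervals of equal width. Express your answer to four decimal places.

Δx = (4.5 − 1)/4 = 0.875.
Midpoints: 1.4375, 2.3125, 3.1875, 4.0625.
r(1.4375) ≈ 2.0519, r(2.3125) ≈ 3.1780, r(3.1875) ≈ 4.9222, r(4.0625) ≈ 7.6236.
Sum = Δx · [r(1.4375) + r(2.3125) + r(3.1875) + r(4.0625)].
Sum ≈ 15.5537.

15.5537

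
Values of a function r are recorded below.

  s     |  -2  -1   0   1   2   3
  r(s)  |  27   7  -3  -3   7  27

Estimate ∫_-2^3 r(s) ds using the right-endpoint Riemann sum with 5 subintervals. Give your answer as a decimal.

Δs = 1.
Sum = 1·[7 + (-3) + (-3) + 7 + 27] = 35.

35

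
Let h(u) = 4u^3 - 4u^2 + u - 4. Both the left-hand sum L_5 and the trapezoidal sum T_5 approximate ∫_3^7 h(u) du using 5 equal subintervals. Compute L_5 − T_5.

L_5 = 1483.36.
T_5 = 1926.56.
L_5 − T_5 = -443.2.

-443.2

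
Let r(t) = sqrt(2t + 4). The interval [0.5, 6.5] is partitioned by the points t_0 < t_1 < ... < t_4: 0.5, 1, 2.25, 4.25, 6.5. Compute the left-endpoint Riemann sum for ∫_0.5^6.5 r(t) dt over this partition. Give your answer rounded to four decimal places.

17.9658

Subinterval widths: 0.5, 1.25, 2, 2.25.
Left endpoints: 0.5, 1, 2.25, 4.25.
r(0.5) ≈ 2.2361, r(1) ≈ 2.4495, r(2.25) ≈ 2.9155, r(4.25) ≈ 3.5355.
Sum = Σ Δt_i · r(t_i).
Sum ≈ 17.9658.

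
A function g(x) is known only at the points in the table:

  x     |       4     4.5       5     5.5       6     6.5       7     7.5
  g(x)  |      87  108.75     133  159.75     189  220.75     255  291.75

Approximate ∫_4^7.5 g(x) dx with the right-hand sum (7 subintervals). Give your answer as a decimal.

Δx = 0.5.
Sum = 0.5·[108.75 + 133 + 159.75 + 189 + 220.75 + 255 + 291.75] = 679.

679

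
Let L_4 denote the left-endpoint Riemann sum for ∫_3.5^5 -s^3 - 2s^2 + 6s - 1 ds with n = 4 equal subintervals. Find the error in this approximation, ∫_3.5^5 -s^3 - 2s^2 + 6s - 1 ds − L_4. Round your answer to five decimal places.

Exact integral: ∫_3.5^5 f(s) ds = -136.734375.
L_4 ≈ -118.7607422.
Error ≈ -136.734375 − (-118.7607422) ≈ -17.97363.

-17.97363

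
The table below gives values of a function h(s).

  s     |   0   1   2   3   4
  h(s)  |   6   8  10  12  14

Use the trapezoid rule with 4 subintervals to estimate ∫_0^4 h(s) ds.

40

Δs = 1.
T_4 = (1/2)·[6 + 2·8 + 2·10 + 2·12 + 14] = 40.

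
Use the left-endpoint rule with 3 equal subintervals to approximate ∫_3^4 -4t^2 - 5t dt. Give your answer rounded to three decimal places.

-61.407

Δt = (4 − 3)/3 = 1/3.
Left endpoints: 3, 10/3, 11/3.
f(3) = -51, f(10/3) = -550/9, f(11/3) = -649/9.
Sum = Δt · [f(3) + f(10/3) + f(11/3)].
Sum ≈ -61.407.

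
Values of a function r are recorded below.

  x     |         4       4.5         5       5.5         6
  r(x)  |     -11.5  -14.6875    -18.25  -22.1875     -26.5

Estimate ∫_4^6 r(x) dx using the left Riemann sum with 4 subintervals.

Δx = 0.5.
Sum = 0.5·[(-11.5) + (-14.6875) + (-18.25) + (-22.1875)] = -33.3125.

-33.3125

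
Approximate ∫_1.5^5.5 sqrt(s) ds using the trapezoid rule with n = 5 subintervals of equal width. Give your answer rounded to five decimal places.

7.36402

Δs = (5.5 − 1.5)/5 = 0.8.
f(1.5) ≈ 1.22474, f(2.3) ≈ 1.51658, f(3.1) ≈ 1.76068, f(3.9) ≈ 1.97484, f(4.7) ≈ 2.16795, f(5.5) ≈ 2.34521.
T_5 = (Δs/2)·[f(s_0) + 2f(s_1) + ... + 2f(s_{4}) + f(s_5)].
Sum ≈ 7.36402.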